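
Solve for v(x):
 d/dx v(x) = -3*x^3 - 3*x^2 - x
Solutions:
 v(x) = C1 - 3*x^4/4 - x^3 - x^2/2


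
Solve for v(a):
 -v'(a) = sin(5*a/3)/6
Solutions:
 v(a) = C1 + cos(5*a/3)/10


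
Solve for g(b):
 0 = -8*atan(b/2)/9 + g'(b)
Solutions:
 g(b) = C1 + 8*b*atan(b/2)/9 - 8*log(b^2 + 4)/9


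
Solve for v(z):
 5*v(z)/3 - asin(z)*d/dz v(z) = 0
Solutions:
 v(z) = C1*exp(5*Integral(1/asin(z), z)/3)


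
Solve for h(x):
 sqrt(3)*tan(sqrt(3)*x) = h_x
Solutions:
 h(x) = C1 - log(cos(sqrt(3)*x))


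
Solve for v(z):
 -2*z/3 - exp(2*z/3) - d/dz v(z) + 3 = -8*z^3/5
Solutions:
 v(z) = C1 + 2*z^4/5 - z^2/3 + 3*z - 3*exp(2*z/3)/2


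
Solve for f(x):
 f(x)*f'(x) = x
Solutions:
 f(x) = -sqrt(C1 + x^2)
 f(x) = sqrt(C1 + x^2)


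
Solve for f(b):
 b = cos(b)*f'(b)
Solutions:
 f(b) = C1 + Integral(b/cos(b), b)


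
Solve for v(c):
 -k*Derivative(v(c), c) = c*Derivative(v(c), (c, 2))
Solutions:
 v(c) = C1 + c^(1 - re(k))*(C2*sin(log(c)*Abs(im(k))) + C3*cos(log(c)*im(k)))


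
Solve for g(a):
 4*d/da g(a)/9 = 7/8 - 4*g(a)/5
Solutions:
 g(a) = C1*exp(-9*a/5) + 35/32


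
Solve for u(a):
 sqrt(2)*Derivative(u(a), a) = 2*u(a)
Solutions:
 u(a) = C1*exp(sqrt(2)*a)


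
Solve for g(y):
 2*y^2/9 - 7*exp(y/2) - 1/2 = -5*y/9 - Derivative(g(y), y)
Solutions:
 g(y) = C1 - 2*y^3/27 - 5*y^2/18 + y/2 + 14*exp(y/2)


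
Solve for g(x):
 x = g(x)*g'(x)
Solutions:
 g(x) = -sqrt(C1 + x^2)
 g(x) = sqrt(C1 + x^2)


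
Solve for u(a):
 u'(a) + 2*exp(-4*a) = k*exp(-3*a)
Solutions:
 u(a) = C1 - k*exp(-3*a)/3 + exp(-4*a)/2


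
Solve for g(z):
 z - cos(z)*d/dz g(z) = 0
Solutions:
 g(z) = C1 + Integral(z/cos(z), z)


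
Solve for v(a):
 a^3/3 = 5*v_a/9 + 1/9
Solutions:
 v(a) = C1 + 3*a^4/20 - a/5


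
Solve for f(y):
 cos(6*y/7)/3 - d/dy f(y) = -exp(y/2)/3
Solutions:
 f(y) = C1 + 2*exp(y/2)/3 + 7*sin(6*y/7)/18


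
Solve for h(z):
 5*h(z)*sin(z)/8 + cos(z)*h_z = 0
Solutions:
 h(z) = C1*cos(z)^(5/8)


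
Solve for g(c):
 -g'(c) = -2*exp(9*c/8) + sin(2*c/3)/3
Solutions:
 g(c) = C1 + 16*exp(9*c/8)/9 + cos(2*c/3)/2


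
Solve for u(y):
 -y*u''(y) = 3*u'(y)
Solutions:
 u(y) = C1 + C2/y^2


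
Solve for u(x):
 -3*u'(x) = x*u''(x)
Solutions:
 u(x) = C1 + C2/x^2


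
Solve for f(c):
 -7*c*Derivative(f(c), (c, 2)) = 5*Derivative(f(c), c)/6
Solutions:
 f(c) = C1 + C2*c^(37/42)


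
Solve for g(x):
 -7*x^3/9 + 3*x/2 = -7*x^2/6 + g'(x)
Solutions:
 g(x) = C1 - 7*x^4/36 + 7*x^3/18 + 3*x^2/4


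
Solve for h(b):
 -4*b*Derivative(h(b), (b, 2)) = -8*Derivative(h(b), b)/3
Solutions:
 h(b) = C1 + C2*b^(5/3)


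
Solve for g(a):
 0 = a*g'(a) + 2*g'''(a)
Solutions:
 g(a) = C1 + Integral(C2*airyai(-2^(2/3)*a/2) + C3*airybi(-2^(2/3)*a/2), a)


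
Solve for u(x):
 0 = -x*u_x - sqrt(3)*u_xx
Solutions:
 u(x) = C1 + C2*erf(sqrt(2)*3^(3/4)*x/6)


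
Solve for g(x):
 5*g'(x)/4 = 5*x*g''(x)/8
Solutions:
 g(x) = C1 + C2*x^3


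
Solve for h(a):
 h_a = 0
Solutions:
 h(a) = C1


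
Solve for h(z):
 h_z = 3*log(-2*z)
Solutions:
 h(z) = C1 + 3*z*log(-z) + 3*z*(-1 + log(2))


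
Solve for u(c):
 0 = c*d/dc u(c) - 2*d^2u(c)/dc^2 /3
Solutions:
 u(c) = C1 + C2*erfi(sqrt(3)*c/2)


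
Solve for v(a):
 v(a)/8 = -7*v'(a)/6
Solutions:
 v(a) = C1*exp(-3*a/28)


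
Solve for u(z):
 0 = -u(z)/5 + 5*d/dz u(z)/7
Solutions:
 u(z) = C1*exp(7*z/25)


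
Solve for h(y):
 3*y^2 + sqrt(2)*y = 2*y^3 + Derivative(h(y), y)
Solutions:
 h(y) = C1 - y^4/2 + y^3 + sqrt(2)*y^2/2


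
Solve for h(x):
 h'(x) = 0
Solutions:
 h(x) = C1


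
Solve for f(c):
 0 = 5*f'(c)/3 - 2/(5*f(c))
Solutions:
 f(c) = -sqrt(C1 + 12*c)/5
 f(c) = sqrt(C1 + 12*c)/5


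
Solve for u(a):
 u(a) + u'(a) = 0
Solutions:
 u(a) = C1*exp(-a)


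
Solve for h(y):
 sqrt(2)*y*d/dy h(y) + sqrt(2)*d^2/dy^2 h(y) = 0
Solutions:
 h(y) = C1 + C2*erf(sqrt(2)*y/2)


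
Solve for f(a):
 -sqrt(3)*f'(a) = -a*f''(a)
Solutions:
 f(a) = C1 + C2*a^(1 + sqrt(3))


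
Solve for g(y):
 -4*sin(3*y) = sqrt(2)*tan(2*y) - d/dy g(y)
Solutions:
 g(y) = C1 - sqrt(2)*log(cos(2*y))/2 - 4*cos(3*y)/3


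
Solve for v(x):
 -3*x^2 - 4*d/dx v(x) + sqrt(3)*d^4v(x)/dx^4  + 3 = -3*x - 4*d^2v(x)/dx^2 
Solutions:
 v(x) = C1 + C2*exp(-2^(1/3)*x*(-2*6^(1/3)/(9 + sqrt(16*sqrt(3) + 81))^(1/3) + 3^(1/6)*(9 + sqrt(16*sqrt(3) + 81))^(1/3))/6)*sin(2^(1/3)*x*(2*2^(1/3)*3^(5/6)/(9 + sqrt(16*sqrt(3) + 81))^(1/3) + 3^(2/3)*(9 + sqrt(16*sqrt(3) + 81))^(1/3))/6) + C3*exp(-2^(1/3)*x*(-2*6^(1/3)/(9 + sqrt(16*sqrt(3) + 81))^(1/3) + 3^(1/6)*(9 + sqrt(16*sqrt(3) + 81))^(1/3))/6)*cos(2^(1/3)*x*(2*2^(1/3)*3^(5/6)/(9 + sqrt(16*sqrt(3) + 81))^(1/3) + 3^(2/3)*(9 + sqrt(16*sqrt(3) + 81))^(1/3))/6) + C4*exp(2^(1/3)*x*(-2*6^(1/3)/(9 + sqrt(16*sqrt(3) + 81))^(1/3) + 3^(1/6)*(9 + sqrt(16*sqrt(3) + 81))^(1/3))/3) - x^3/4 - 3*x^2/8


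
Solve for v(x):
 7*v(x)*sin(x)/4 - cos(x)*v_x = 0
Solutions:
 v(x) = C1/cos(x)^(7/4)


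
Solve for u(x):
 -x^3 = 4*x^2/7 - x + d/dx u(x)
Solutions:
 u(x) = C1 - x^4/4 - 4*x^3/21 + x^2/2


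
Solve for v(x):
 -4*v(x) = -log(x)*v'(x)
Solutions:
 v(x) = C1*exp(4*li(x))


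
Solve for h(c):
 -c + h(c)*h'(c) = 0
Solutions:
 h(c) = -sqrt(C1 + c^2)
 h(c) = sqrt(C1 + c^2)


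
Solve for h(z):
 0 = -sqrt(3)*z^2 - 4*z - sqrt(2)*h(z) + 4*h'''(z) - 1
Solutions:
 h(z) = C3*exp(sqrt(2)*z/2) - sqrt(6)*z^2/2 - 2*sqrt(2)*z + (C1*sin(sqrt(6)*z/4) + C2*cos(sqrt(6)*z/4))*exp(-sqrt(2)*z/4) - sqrt(2)/2


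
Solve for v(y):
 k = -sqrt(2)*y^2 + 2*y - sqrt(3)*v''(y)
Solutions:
 v(y) = C1 + C2*y - sqrt(3)*k*y^2/6 - sqrt(6)*y^4/36 + sqrt(3)*y^3/9


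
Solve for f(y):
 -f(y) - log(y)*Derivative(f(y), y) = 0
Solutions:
 f(y) = C1*exp(-li(y))


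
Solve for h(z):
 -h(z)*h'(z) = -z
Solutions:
 h(z) = -sqrt(C1 + z^2)
 h(z) = sqrt(C1 + z^2)


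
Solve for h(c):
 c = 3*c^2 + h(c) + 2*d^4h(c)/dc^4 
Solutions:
 h(c) = -3*c^2 + c + (C1*sin(2^(1/4)*c/2) + C2*cos(2^(1/4)*c/2))*exp(-2^(1/4)*c/2) + (C3*sin(2^(1/4)*c/2) + C4*cos(2^(1/4)*c/2))*exp(2^(1/4)*c/2)


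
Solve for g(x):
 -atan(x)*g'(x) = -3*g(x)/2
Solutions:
 g(x) = C1*exp(3*Integral(1/atan(x), x)/2)


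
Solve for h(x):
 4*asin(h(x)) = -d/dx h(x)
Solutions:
 Integral(1/asin(_y), (_y, h(x))) = C1 - 4*x


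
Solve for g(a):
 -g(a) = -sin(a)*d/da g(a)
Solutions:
 g(a) = C1*sqrt(cos(a) - 1)/sqrt(cos(a) + 1)


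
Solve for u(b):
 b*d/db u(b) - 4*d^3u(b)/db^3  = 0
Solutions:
 u(b) = C1 + Integral(C2*airyai(2^(1/3)*b/2) + C3*airybi(2^(1/3)*b/2), b)


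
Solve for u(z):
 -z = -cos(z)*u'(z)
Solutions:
 u(z) = C1 + Integral(z/cos(z), z)


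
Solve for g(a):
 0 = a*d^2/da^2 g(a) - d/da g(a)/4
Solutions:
 g(a) = C1 + C2*a^(5/4)


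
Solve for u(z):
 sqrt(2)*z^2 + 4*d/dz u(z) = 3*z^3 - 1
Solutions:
 u(z) = C1 + 3*z^4/16 - sqrt(2)*z^3/12 - z/4


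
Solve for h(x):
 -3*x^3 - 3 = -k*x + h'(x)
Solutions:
 h(x) = C1 + k*x^2/2 - 3*x^4/4 - 3*x


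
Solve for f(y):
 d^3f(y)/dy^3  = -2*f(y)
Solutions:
 f(y) = C3*exp(-2^(1/3)*y) + (C1*sin(2^(1/3)*sqrt(3)*y/2) + C2*cos(2^(1/3)*sqrt(3)*y/2))*exp(2^(1/3)*y/2)


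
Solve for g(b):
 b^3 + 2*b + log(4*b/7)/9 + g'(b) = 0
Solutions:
 g(b) = C1 - b^4/4 - b^2 - b*log(b)/9 - 2*b*log(2)/9 + b/9 + b*log(7)/9


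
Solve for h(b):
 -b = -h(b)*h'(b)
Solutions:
 h(b) = -sqrt(C1 + b^2)
 h(b) = sqrt(C1 + b^2)


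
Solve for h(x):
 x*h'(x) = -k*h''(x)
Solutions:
 h(x) = C1 + C2*sqrt(k)*erf(sqrt(2)*x*sqrt(1/k)/2)


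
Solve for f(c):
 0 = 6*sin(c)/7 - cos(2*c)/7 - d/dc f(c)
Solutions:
 f(c) = C1 - sin(2*c)/14 - 6*cos(c)/7


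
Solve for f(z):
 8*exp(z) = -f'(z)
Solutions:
 f(z) = C1 - 8*exp(z)


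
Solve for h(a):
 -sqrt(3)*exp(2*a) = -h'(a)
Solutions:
 h(a) = C1 + sqrt(3)*exp(2*a)/2


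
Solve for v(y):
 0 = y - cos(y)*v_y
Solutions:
 v(y) = C1 + Integral(y/cos(y), y)


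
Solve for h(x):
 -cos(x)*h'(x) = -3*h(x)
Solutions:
 h(x) = C1*(sin(x) + 1)^(3/2)/(sin(x) - 1)^(3/2)


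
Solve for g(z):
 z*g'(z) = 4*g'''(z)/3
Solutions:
 g(z) = C1 + Integral(C2*airyai(6^(1/3)*z/2) + C3*airybi(6^(1/3)*z/2), z)


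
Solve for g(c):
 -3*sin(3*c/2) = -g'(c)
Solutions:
 g(c) = C1 - 2*cos(3*c/2)


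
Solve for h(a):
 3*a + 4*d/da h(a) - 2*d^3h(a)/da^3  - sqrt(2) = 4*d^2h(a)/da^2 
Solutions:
 h(a) = C1 + C2*exp(a*(-1 + sqrt(3))) + C3*exp(-a*(1 + sqrt(3))) - 3*a^2/8 - 3*a/4 + sqrt(2)*a/4


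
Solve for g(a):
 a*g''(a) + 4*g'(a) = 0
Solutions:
 g(a) = C1 + C2/a^3


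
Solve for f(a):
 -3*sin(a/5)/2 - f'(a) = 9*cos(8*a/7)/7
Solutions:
 f(a) = C1 - 9*sin(8*a/7)/8 + 15*cos(a/5)/2


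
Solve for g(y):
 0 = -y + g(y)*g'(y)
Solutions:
 g(y) = -sqrt(C1 + y^2)
 g(y) = sqrt(C1 + y^2)


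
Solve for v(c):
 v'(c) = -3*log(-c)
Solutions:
 v(c) = C1 - 3*c*log(-c) + 3*c


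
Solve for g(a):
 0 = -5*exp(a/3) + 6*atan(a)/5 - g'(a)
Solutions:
 g(a) = C1 + 6*a*atan(a)/5 - 15*exp(a/3) - 3*log(a^2 + 1)/5


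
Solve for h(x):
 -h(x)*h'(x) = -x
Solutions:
 h(x) = -sqrt(C1 + x^2)
 h(x) = sqrt(C1 + x^2)


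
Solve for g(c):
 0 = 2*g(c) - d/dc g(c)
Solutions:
 g(c) = C1*exp(2*c)


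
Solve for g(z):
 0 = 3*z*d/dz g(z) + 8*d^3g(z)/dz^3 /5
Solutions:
 g(z) = C1 + Integral(C2*airyai(-15^(1/3)*z/2) + C3*airybi(-15^(1/3)*z/2), z)


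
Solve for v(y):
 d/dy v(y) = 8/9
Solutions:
 v(y) = C1 + 8*y/9


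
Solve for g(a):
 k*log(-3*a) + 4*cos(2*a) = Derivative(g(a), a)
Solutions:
 g(a) = C1 + a*k*(log(-a) - 1) + a*k*log(3) + 2*sin(2*a)


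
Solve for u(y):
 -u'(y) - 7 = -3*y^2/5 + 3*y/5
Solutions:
 u(y) = C1 + y^3/5 - 3*y^2/10 - 7*y


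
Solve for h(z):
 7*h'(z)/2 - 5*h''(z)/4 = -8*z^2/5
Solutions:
 h(z) = C1 + C2*exp(14*z/5) - 16*z^3/105 - 8*z^2/49 - 40*z/343


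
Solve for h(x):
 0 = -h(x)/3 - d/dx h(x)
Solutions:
 h(x) = C1*exp(-x/3)


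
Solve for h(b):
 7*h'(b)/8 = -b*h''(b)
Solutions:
 h(b) = C1 + C2*b^(1/8)


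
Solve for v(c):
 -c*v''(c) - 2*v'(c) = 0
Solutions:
 v(c) = C1 + C2/c


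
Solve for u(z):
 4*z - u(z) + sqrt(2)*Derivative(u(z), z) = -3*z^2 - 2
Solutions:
 u(z) = C1*exp(sqrt(2)*z/2) + 3*z^2 + 4*z + 6*sqrt(2)*z + 4*sqrt(2) + 14


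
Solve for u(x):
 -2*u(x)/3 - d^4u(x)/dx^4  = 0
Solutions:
 u(x) = (C1*sin(6^(3/4)*x/6) + C2*cos(6^(3/4)*x/6))*exp(-6^(3/4)*x/6) + (C3*sin(6^(3/4)*x/6) + C4*cos(6^(3/4)*x/6))*exp(6^(3/4)*x/6)


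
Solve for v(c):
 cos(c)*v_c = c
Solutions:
 v(c) = C1 + Integral(c/cos(c), c)


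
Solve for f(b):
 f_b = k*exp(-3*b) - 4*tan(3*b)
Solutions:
 f(b) = C1 - k*exp(-3*b)/3 - 2*log(tan(3*b)^2 + 1)/3


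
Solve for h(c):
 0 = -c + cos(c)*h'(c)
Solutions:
 h(c) = C1 + Integral(c/cos(c), c)


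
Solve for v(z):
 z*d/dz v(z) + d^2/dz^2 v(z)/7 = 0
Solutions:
 v(z) = C1 + C2*erf(sqrt(14)*z/2)


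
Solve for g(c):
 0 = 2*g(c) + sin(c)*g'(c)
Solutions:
 g(c) = C1*(cos(c) + 1)/(cos(c) - 1)


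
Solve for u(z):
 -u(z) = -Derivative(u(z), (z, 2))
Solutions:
 u(z) = C1*exp(-z) + C2*exp(z)


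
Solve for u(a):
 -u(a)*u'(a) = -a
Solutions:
 u(a) = -sqrt(C1 + a^2)
 u(a) = sqrt(C1 + a^2)


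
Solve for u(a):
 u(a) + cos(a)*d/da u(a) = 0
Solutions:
 u(a) = C1*sqrt(sin(a) - 1)/sqrt(sin(a) + 1)


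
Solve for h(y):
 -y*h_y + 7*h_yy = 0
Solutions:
 h(y) = C1 + C2*erfi(sqrt(14)*y/14)


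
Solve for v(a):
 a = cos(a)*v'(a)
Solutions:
 v(a) = C1 + Integral(a/cos(a), a)


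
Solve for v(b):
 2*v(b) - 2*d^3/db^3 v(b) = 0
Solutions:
 v(b) = C3*exp(b) + (C1*sin(sqrt(3)*b/2) + C2*cos(sqrt(3)*b/2))*exp(-b/2)


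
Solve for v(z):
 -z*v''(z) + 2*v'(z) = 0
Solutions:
 v(z) = C1 + C2*z^3


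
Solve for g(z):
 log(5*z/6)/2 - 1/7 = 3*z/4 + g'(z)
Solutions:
 g(z) = C1 - 3*z^2/8 + z*log(z)/2 - z*log(6)/2 - 9*z/14 + z*log(5)/2


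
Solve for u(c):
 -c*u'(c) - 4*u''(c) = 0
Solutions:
 u(c) = C1 + C2*erf(sqrt(2)*c/4)


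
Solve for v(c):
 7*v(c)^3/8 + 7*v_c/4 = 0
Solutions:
 v(c) = -sqrt(-1/(C1 - c))
 v(c) = sqrt(-1/(C1 - c))


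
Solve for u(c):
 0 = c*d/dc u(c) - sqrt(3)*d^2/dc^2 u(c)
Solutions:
 u(c) = C1 + C2*erfi(sqrt(2)*3^(3/4)*c/6)


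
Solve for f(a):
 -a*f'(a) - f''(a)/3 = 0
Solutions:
 f(a) = C1 + C2*erf(sqrt(6)*a/2)


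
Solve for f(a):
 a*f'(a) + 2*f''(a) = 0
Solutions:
 f(a) = C1 + C2*erf(a/2)


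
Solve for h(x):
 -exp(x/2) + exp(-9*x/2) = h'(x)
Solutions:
 h(x) = C1 - 2*exp(x/2) - 2*exp(-9*x/2)/9


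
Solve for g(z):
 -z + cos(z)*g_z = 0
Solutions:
 g(z) = C1 + Integral(z/cos(z), z)


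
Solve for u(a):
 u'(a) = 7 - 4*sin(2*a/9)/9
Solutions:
 u(a) = C1 + 7*a + 2*cos(2*a/9)


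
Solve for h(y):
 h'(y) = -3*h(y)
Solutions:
 h(y) = C1*exp(-3*y)


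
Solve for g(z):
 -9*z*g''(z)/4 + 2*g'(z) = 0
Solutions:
 g(z) = C1 + C2*z^(17/9)


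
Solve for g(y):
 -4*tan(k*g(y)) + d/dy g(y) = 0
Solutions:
 g(y) = Piecewise((-asin(exp(C1*k + 4*k*y))/k + pi/k, Ne(k, 0)), (nan, True))
 g(y) = Piecewise((asin(exp(C1*k + 4*k*y))/k, Ne(k, 0)), (nan, True))


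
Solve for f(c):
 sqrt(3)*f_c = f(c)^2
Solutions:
 f(c) = -3/(C1 + sqrt(3)*c)


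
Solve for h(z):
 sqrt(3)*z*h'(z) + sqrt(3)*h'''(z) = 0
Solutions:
 h(z) = C1 + Integral(C2*airyai(-z) + C3*airybi(-z), z)


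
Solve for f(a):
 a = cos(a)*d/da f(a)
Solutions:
 f(a) = C1 + Integral(a/cos(a), a)


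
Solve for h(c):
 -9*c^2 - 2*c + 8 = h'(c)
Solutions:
 h(c) = C1 - 3*c^3 - c^2 + 8*c


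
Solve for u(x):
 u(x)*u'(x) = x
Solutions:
 u(x) = -sqrt(C1 + x^2)
 u(x) = sqrt(C1 + x^2)


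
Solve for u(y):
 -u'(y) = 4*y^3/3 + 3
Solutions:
 u(y) = C1 - y^4/3 - 3*y


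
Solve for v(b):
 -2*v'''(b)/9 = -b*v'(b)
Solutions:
 v(b) = C1 + Integral(C2*airyai(6^(2/3)*b/2) + C3*airybi(6^(2/3)*b/2), b)


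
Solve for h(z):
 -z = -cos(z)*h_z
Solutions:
 h(z) = C1 + Integral(z/cos(z), z)


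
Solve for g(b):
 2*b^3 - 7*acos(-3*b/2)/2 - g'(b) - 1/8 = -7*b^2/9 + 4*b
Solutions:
 g(b) = C1 + b^4/2 + 7*b^3/27 - 2*b^2 - 7*b*acos(-3*b/2)/2 - b/8 - 7*sqrt(4 - 9*b^2)/6


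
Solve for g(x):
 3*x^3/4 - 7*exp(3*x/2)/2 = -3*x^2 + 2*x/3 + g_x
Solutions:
 g(x) = C1 + 3*x^4/16 + x^3 - x^2/3 - 7*exp(3*x/2)/3


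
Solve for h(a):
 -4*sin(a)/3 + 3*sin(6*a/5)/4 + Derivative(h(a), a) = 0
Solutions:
 h(a) = C1 - 4*cos(a)/3 + 5*cos(6*a/5)/8


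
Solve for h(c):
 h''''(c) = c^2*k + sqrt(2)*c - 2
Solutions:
 h(c) = C1 + C2*c + C3*c^2 + C4*c^3 + c^6*k/360 + sqrt(2)*c^5/120 - c^4/12


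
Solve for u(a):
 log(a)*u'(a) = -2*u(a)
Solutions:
 u(a) = C1*exp(-2*li(a))


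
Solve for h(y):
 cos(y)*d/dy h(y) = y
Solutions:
 h(y) = C1 + Integral(y/cos(y), y)


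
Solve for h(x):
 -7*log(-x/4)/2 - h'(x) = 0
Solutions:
 h(x) = C1 - 7*x*log(-x)/2 + x*(7/2 + 7*log(2))


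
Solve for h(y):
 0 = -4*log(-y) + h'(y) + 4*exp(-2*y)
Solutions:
 h(y) = C1 + 4*y*log(-y) - 4*y + 2*exp(-2*y)


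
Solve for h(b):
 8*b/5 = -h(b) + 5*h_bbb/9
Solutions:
 h(b) = C3*exp(15^(2/3)*b/5) - 8*b/5 + (C1*sin(3*3^(1/6)*5^(2/3)*b/10) + C2*cos(3*3^(1/6)*5^(2/3)*b/10))*exp(-15^(2/3)*b/10)


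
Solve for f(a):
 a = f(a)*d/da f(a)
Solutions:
 f(a) = -sqrt(C1 + a^2)
 f(a) = sqrt(C1 + a^2)


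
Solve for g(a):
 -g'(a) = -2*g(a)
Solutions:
 g(a) = C1*exp(2*a)


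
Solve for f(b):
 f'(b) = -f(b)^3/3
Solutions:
 f(b) = -sqrt(6)*sqrt(-1/(C1 - b))/2
 f(b) = sqrt(6)*sqrt(-1/(C1 - b))/2


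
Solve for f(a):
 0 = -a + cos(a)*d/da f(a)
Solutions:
 f(a) = C1 + Integral(a/cos(a), a)


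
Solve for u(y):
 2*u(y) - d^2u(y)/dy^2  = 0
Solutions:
 u(y) = C1*exp(-sqrt(2)*y) + C2*exp(sqrt(2)*y)


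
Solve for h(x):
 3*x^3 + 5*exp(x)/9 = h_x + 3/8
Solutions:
 h(x) = C1 + 3*x^4/4 - 3*x/8 + 5*exp(x)/9


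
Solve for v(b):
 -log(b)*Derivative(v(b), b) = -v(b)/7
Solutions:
 v(b) = C1*exp(li(b)/7)


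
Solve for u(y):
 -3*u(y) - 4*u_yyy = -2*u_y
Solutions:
 u(y) = C1*exp(3^(1/3)*y*(2*3^(1/3)/(sqrt(705) + 27)^(1/3) + (sqrt(705) + 27)^(1/3))/12)*sin(3^(1/6)*y*(-3^(2/3)*(sqrt(705) + 27)^(1/3) + 6/(sqrt(705) + 27)^(1/3))/12) + C2*exp(3^(1/3)*y*(2*3^(1/3)/(sqrt(705) + 27)^(1/3) + (sqrt(705) + 27)^(1/3))/12)*cos(3^(1/6)*y*(-3^(2/3)*(sqrt(705) + 27)^(1/3) + 6/(sqrt(705) + 27)^(1/3))/12) + C3*exp(-3^(1/3)*y*(2*3^(1/3)/(sqrt(705) + 27)^(1/3) + (sqrt(705) + 27)^(1/3))/6)


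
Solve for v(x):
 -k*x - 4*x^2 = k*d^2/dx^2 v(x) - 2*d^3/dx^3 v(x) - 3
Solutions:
 v(x) = C1 + C2*x + C3*exp(k*x/2) + x^3*(-1 - 16/k^2)/6 - x^4/(3*k) + x^2*(1/2 - 16/k^2)/k


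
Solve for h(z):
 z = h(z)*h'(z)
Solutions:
 h(z) = -sqrt(C1 + z^2)
 h(z) = sqrt(C1 + z^2)


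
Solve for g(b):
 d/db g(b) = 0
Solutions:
 g(b) = C1


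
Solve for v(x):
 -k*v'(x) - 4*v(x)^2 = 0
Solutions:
 v(x) = k/(C1*k + 4*x)


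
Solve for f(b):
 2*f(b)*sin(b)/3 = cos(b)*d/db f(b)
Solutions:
 f(b) = C1/cos(b)^(2/3)


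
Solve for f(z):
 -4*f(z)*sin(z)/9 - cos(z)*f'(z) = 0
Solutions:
 f(z) = C1*cos(z)^(4/9)


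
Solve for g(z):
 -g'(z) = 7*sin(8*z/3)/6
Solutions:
 g(z) = C1 + 7*cos(8*z/3)/16


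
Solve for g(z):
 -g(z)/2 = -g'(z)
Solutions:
 g(z) = C1*exp(z/2)


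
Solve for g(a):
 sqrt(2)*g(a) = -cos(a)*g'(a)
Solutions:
 g(a) = C1*(sin(a) - 1)^(sqrt(2)/2)/(sin(a) + 1)^(sqrt(2)/2)


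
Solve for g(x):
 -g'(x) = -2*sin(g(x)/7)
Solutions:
 -2*x + 7*log(cos(g(x)/7) - 1)/2 - 7*log(cos(g(x)/7) + 1)/2 = C1


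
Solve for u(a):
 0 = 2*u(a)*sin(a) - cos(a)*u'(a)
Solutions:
 u(a) = C1/cos(a)^2


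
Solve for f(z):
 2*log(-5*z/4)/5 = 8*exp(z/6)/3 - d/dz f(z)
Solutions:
 f(z) = C1 - 2*z*log(-z)/5 + 2*z*(-log(5) + 1 + 2*log(2))/5 + 16*exp(z/6)


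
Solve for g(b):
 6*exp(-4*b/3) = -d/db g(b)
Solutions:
 g(b) = C1 + 9*exp(-4*b/3)/2


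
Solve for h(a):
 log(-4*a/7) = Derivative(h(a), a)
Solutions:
 h(a) = C1 + a*log(-a) + a*(-log(7) - 1 + 2*log(2))


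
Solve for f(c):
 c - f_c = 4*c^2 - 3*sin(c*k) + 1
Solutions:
 f(c) = C1 - 4*c^3/3 + c^2/2 - c - 3*cos(c*k)/k


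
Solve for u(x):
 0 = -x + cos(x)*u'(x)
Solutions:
 u(x) = C1 + Integral(x/cos(x), x)


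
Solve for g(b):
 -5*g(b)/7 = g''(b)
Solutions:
 g(b) = C1*sin(sqrt(35)*b/7) + C2*cos(sqrt(35)*b/7)


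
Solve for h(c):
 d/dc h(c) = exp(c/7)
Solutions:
 h(c) = C1 + 7*exp(c/7)


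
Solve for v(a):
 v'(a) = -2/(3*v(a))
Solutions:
 v(a) = -sqrt(C1 - 12*a)/3
 v(a) = sqrt(C1 - 12*a)/3


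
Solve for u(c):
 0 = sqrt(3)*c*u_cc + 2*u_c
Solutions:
 u(c) = C1 + C2*c^(1 - 2*sqrt(3)/3)


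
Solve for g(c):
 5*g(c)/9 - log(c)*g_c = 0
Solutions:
 g(c) = C1*exp(5*li(c)/9)


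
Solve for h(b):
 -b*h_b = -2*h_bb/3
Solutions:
 h(b) = C1 + C2*erfi(sqrt(3)*b/2)


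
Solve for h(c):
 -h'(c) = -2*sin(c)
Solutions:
 h(c) = C1 - 2*cos(c)


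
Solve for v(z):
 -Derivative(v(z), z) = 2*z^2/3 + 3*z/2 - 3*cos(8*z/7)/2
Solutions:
 v(z) = C1 - 2*z^3/9 - 3*z^2/4 + 21*sin(8*z/7)/16


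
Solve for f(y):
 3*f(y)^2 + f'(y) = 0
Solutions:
 f(y) = 1/(C1 + 3*y)


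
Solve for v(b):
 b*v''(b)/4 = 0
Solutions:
 v(b) = C1 + C2*b


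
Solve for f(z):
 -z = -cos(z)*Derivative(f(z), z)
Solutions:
 f(z) = C1 + Integral(z/cos(z), z)


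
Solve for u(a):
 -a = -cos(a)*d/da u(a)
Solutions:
 u(a) = C1 + Integral(a/cos(a), a)


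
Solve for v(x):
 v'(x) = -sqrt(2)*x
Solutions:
 v(x) = C1 - sqrt(2)*x^2/2


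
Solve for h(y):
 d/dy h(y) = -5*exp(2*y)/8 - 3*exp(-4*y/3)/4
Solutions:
 h(y) = C1 - 5*exp(2*y)/16 + 9*exp(-4*y/3)/16


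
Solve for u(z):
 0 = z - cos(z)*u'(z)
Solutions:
 u(z) = C1 + Integral(z/cos(z), z)


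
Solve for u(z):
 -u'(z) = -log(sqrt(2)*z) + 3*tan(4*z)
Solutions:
 u(z) = C1 + z*log(z) - z + z*log(2)/2 + 3*log(cos(4*z))/4


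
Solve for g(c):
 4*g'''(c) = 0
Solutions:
 g(c) = C1 + C2*c + C3*c^2


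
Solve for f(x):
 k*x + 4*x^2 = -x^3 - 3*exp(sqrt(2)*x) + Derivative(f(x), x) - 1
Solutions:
 f(x) = C1 + k*x^2/2 + x^4/4 + 4*x^3/3 + x + 3*sqrt(2)*exp(sqrt(2)*x)/2


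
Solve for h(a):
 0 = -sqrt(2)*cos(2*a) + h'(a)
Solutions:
 h(a) = C1 + sqrt(2)*sin(2*a)/2


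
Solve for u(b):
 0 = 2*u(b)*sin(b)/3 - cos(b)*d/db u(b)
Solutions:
 u(b) = C1/cos(b)^(2/3)


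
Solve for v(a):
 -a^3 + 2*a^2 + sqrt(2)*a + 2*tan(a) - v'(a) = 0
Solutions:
 v(a) = C1 - a^4/4 + 2*a^3/3 + sqrt(2)*a^2/2 - 2*log(cos(a))


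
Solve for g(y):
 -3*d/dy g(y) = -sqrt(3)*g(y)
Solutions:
 g(y) = C1*exp(sqrt(3)*y/3)


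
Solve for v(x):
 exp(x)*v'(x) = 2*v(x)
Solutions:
 v(x) = C1*exp(-2*exp(-x))


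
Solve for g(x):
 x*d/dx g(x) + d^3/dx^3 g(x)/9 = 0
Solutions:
 g(x) = C1 + Integral(C2*airyai(-3^(2/3)*x) + C3*airybi(-3^(2/3)*x), x)


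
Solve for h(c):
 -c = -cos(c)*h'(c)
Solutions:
 h(c) = C1 + Integral(c/cos(c), c)


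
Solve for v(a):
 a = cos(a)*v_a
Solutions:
 v(a) = C1 + Integral(a/cos(a), a)


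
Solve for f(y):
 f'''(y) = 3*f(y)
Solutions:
 f(y) = C3*exp(3^(1/3)*y) + (C1*sin(3^(5/6)*y/2) + C2*cos(3^(5/6)*y/2))*exp(-3^(1/3)*y/2)


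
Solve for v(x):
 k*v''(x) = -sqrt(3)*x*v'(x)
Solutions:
 v(x) = C1 + C2*sqrt(k)*erf(sqrt(2)*3^(1/4)*x*sqrt(1/k)/2)


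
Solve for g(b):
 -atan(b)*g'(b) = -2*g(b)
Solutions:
 g(b) = C1*exp(2*Integral(1/atan(b), b))


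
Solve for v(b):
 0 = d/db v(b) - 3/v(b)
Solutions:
 v(b) = -sqrt(C1 + 6*b)
 v(b) = sqrt(C1 + 6*b)


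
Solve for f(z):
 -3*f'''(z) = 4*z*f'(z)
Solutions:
 f(z) = C1 + Integral(C2*airyai(-6^(2/3)*z/3) + C3*airybi(-6^(2/3)*z/3), z)


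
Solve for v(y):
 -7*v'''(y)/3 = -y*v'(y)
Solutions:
 v(y) = C1 + Integral(C2*airyai(3^(1/3)*7^(2/3)*y/7) + C3*airybi(3^(1/3)*7^(2/3)*y/7), y)


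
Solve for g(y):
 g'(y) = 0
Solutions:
 g(y) = C1


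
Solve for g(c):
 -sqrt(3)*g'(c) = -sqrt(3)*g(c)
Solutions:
 g(c) = C1*exp(c)


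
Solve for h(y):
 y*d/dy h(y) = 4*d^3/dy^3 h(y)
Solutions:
 h(y) = C1 + Integral(C2*airyai(2^(1/3)*y/2) + C3*airybi(2^(1/3)*y/2), y)


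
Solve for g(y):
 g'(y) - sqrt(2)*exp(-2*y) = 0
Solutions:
 g(y) = C1 - sqrt(2)*exp(-2*y)/2


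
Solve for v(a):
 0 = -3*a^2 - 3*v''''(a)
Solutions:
 v(a) = C1 + C2*a + C3*a^2 + C4*a^3 - a^6/360


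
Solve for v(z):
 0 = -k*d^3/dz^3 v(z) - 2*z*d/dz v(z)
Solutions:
 v(z) = C1 + Integral(C2*airyai(2^(1/3)*z*(-1/k)^(1/3)) + C3*airybi(2^(1/3)*z*(-1/k)^(1/3)), z)


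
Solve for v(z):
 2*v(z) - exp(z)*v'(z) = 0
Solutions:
 v(z) = C1*exp(-2*exp(-z))


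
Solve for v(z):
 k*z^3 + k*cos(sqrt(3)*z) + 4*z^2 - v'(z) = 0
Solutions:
 v(z) = C1 + k*z^4/4 + sqrt(3)*k*sin(sqrt(3)*z)/3 + 4*z^3/3


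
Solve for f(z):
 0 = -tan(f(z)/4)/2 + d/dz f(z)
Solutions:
 f(z) = -4*asin(C1*exp(z/8)) + 4*pi
 f(z) = 4*asin(C1*exp(z/8))


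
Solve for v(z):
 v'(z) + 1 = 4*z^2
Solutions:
 v(z) = C1 + 4*z^3/3 - z


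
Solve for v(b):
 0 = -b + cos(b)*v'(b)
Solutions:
 v(b) = C1 + Integral(b/cos(b), b)


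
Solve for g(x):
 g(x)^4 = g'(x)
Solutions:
 g(x) = (-1/(C1 + 3*x))^(1/3)
 g(x) = (-1/(C1 + x))^(1/3)*(-3^(2/3) - 3*3^(1/6)*I)/6
 g(x) = (-1/(C1 + x))^(1/3)*(-3^(2/3) + 3*3^(1/6)*I)/6


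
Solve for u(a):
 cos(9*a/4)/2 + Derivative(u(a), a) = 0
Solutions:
 u(a) = C1 - 2*sin(9*a/4)/9


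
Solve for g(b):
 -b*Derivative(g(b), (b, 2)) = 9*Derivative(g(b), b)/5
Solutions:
 g(b) = C1 + C2/b^(4/5)


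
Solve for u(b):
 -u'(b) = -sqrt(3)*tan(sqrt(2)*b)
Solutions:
 u(b) = C1 - sqrt(6)*log(cos(sqrt(2)*b))/2


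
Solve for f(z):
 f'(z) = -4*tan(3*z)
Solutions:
 f(z) = C1 + 4*log(cos(3*z))/3


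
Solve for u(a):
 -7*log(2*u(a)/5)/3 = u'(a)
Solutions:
 3*Integral(1/(log(_y) - log(5) + log(2)), (_y, u(a)))/7 = C1 - a


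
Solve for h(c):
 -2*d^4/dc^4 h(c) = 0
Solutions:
 h(c) = C1 + C2*c + C3*c^2 + C4*c^3


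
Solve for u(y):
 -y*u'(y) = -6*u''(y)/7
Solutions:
 u(y) = C1 + C2*erfi(sqrt(21)*y/6)


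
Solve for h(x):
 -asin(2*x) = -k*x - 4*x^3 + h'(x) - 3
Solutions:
 h(x) = C1 + k*x^2/2 + x^4 - x*asin(2*x) + 3*x - sqrt(1 - 4*x^2)/2


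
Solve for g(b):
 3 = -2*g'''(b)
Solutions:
 g(b) = C1 + C2*b + C3*b^2 - b^3/4


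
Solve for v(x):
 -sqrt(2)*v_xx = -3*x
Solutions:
 v(x) = C1 + C2*x + sqrt(2)*x^3/4


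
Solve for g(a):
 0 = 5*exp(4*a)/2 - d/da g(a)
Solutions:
 g(a) = C1 + 5*exp(4*a)/8


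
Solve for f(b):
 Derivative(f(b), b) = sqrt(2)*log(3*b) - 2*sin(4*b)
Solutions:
 f(b) = C1 + sqrt(2)*b*(log(b) - 1) + sqrt(2)*b*log(3) + cos(4*b)/2


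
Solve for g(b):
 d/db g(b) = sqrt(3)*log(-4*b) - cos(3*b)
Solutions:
 g(b) = C1 + sqrt(3)*b*(log(-b) - 1) + 2*sqrt(3)*b*log(2) - sin(3*b)/3


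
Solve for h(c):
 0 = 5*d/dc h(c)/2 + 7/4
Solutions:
 h(c) = C1 - 7*c/10


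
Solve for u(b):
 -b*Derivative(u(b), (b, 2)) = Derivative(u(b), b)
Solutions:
 u(b) = C1 + C2*log(b)


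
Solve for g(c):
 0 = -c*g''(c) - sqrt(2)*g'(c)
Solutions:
 g(c) = C1 + C2*c^(1 - sqrt(2))


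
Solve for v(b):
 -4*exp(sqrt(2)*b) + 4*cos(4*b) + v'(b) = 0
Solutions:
 v(b) = C1 + 2*sqrt(2)*exp(sqrt(2)*b) - sin(4*b)


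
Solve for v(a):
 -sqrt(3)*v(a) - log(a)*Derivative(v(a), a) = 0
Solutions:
 v(a) = C1*exp(-sqrt(3)*li(a))


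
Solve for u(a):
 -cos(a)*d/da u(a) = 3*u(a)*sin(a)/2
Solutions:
 u(a) = C1*cos(a)^(3/2)


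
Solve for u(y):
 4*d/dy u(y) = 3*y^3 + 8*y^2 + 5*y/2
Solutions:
 u(y) = C1 + 3*y^4/16 + 2*y^3/3 + 5*y^2/16


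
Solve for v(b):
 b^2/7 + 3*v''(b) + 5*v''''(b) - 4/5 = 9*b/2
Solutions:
 v(b) = C1 + C2*b + C3*sin(sqrt(15)*b/5) + C4*cos(sqrt(15)*b/5) - b^4/252 + b^3/4 + 67*b^2/315


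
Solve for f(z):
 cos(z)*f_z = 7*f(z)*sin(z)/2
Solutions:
 f(z) = C1/cos(z)^(7/2)


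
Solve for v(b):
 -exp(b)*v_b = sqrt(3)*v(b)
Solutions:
 v(b) = C1*exp(sqrt(3)*exp(-b))


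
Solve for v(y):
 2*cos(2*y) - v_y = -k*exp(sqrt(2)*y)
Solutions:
 v(y) = C1 + sqrt(2)*k*exp(sqrt(2)*y)/2 + sin(2*y)


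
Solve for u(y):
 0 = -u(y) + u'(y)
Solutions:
 u(y) = C1*exp(y)


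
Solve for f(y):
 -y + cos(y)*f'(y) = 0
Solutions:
 f(y) = C1 + Integral(y/cos(y), y)


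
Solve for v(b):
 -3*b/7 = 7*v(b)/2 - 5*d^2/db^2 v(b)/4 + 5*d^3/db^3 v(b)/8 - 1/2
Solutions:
 v(b) = C1*exp(b*(10*2^(2/3)*5^(1/3)/(3*sqrt(3129) + 169)^(1/3) + 20 + 2^(1/3)*5^(2/3)*(3*sqrt(3129) + 169)^(1/3))/30)*sin(10^(1/3)*sqrt(3)*b*(-5^(1/3)*(3*sqrt(3129) + 169)^(1/3) + 10*2^(1/3)/(3*sqrt(3129) + 169)^(1/3))/30) + C2*exp(b*(10*2^(2/3)*5^(1/3)/(3*sqrt(3129) + 169)^(1/3) + 20 + 2^(1/3)*5^(2/3)*(3*sqrt(3129) + 169)^(1/3))/30)*cos(10^(1/3)*sqrt(3)*b*(-5^(1/3)*(3*sqrt(3129) + 169)^(1/3) + 10*2^(1/3)/(3*sqrt(3129) + 169)^(1/3))/30) + C3*exp(b*(-2^(1/3)*5^(2/3)*(3*sqrt(3129) + 169)^(1/3) - 10*2^(2/3)*5^(1/3)/(3*sqrt(3129) + 169)^(1/3) + 10)/15) - 6*b/49 + 1/7


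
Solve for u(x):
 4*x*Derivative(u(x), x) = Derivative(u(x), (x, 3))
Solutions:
 u(x) = C1 + Integral(C2*airyai(2^(2/3)*x) + C3*airybi(2^(2/3)*x), x)


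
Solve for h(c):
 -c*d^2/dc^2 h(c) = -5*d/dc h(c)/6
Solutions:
 h(c) = C1 + C2*c^(11/6)


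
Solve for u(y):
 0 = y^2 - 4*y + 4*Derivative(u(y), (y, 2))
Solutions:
 u(y) = C1 + C2*y - y^4/48 + y^3/6


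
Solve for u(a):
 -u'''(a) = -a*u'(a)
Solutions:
 u(a) = C1 + Integral(C2*airyai(a) + C3*airybi(a), a)


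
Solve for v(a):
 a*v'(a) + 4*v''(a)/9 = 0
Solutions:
 v(a) = C1 + C2*erf(3*sqrt(2)*a/4)


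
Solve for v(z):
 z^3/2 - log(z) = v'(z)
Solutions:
 v(z) = C1 + z^4/8 - z*log(z) + z


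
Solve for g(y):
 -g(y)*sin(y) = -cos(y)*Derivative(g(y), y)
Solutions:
 g(y) = C1/cos(y)


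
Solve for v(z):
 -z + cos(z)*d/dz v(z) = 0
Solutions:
 v(z) = C1 + Integral(z/cos(z), z)


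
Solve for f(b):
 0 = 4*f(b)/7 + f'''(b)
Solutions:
 f(b) = C3*exp(-14^(2/3)*b/7) + (C1*sin(14^(2/3)*sqrt(3)*b/14) + C2*cos(14^(2/3)*sqrt(3)*b/14))*exp(14^(2/3)*b/14)


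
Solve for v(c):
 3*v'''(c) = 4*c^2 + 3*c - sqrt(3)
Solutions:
 v(c) = C1 + C2*c + C3*c^2 + c^5/45 + c^4/24 - sqrt(3)*c^3/18


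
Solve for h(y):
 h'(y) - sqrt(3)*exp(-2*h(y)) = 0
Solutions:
 h(y) = log(-sqrt(C1 + 2*sqrt(3)*y))
 h(y) = log(C1 + 2*sqrt(3)*y)/2


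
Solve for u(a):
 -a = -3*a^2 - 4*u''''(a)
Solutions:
 u(a) = C1 + C2*a + C3*a^2 + C4*a^3 - a^6/480 + a^5/480


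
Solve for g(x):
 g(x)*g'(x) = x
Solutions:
 g(x) = -sqrt(C1 + x^2)
 g(x) = sqrt(C1 + x^2)


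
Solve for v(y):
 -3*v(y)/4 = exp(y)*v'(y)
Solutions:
 v(y) = C1*exp(3*exp(-y)/4)


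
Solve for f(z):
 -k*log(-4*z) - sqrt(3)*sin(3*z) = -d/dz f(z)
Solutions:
 f(z) = C1 + k*z*(log(-z) - 1) + 2*k*z*log(2) - sqrt(3)*cos(3*z)/3


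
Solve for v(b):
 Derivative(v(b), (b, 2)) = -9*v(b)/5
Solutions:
 v(b) = C1*sin(3*sqrt(5)*b/5) + C2*cos(3*sqrt(5)*b/5)


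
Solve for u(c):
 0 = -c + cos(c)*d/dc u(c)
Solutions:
 u(c) = C1 + Integral(c/cos(c), c)


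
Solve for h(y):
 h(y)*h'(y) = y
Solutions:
 h(y) = -sqrt(C1 + y^2)
 h(y) = sqrt(C1 + y^2)


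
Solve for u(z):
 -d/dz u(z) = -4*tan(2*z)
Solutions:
 u(z) = C1 - 2*log(cos(2*z))


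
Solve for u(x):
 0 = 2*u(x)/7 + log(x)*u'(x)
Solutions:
 u(x) = C1*exp(-2*li(x)/7)


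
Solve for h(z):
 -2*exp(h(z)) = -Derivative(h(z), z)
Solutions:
 h(z) = log(-1/(C1 + 2*z))


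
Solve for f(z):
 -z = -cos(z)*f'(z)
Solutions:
 f(z) = C1 + Integral(z/cos(z), z)


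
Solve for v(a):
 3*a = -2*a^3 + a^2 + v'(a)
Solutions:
 v(a) = C1 + a^4/2 - a^3/3 + 3*a^2/2


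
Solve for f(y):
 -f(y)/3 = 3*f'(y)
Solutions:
 f(y) = C1*exp(-y/9)


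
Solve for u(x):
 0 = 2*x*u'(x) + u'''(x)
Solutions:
 u(x) = C1 + Integral(C2*airyai(-2^(1/3)*x) + C3*airybi(-2^(1/3)*x), x)


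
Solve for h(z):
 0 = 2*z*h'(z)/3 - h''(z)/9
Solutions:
 h(z) = C1 + C2*erfi(sqrt(3)*z)


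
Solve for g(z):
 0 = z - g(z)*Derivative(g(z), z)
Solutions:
 g(z) = -sqrt(C1 + z^2)
 g(z) = sqrt(C1 + z^2)


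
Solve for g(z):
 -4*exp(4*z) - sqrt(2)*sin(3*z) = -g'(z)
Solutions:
 g(z) = C1 + exp(4*z) - sqrt(2)*cos(3*z)/3


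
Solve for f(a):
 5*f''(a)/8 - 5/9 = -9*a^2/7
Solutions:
 f(a) = C1 + C2*a - 6*a^4/35 + 4*a^2/9


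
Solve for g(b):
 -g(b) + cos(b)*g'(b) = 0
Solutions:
 g(b) = C1*sqrt(sin(b) + 1)/sqrt(sin(b) - 1)


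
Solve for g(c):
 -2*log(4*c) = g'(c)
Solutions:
 g(c) = C1 - 2*c*log(c) - c*log(16) + 2*c


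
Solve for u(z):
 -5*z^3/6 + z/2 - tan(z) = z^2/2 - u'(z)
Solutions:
 u(z) = C1 + 5*z^4/24 + z^3/6 - z^2/4 - log(cos(z))


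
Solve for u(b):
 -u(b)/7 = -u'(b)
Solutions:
 u(b) = C1*exp(b/7)


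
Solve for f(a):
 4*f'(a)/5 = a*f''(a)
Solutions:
 f(a) = C1 + C2*a^(9/5)


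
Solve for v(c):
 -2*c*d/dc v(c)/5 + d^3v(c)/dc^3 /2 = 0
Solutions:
 v(c) = C1 + Integral(C2*airyai(10^(2/3)*c/5) + C3*airybi(10^(2/3)*c/5), c)


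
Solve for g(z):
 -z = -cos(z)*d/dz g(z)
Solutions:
 g(z) = C1 + Integral(z/cos(z), z)


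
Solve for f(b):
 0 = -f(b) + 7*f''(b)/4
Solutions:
 f(b) = C1*exp(-2*sqrt(7)*b/7) + C2*exp(2*sqrt(7)*b/7)


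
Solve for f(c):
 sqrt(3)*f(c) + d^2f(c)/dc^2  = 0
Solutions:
 f(c) = C1*sin(3^(1/4)*c) + C2*cos(3^(1/4)*c)


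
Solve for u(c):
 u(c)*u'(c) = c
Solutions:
 u(c) = -sqrt(C1 + c^2)
 u(c) = sqrt(C1 + c^2)


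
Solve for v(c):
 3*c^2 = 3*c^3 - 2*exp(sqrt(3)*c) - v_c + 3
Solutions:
 v(c) = C1 + 3*c^4/4 - c^3 + 3*c - 2*sqrt(3)*exp(sqrt(3)*c)/3


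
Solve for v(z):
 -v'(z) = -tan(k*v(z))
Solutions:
 v(z) = Piecewise((-asin(exp(C1*k + k*z))/k + pi/k, Ne(k, 0)), (nan, True))
 v(z) = Piecewise((asin(exp(C1*k + k*z))/k, Ne(k, 0)), (nan, True))


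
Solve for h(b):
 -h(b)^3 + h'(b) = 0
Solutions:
 h(b) = -sqrt(2)*sqrt(-1/(C1 + b))/2
 h(b) = sqrt(2)*sqrt(-1/(C1 + b))/2


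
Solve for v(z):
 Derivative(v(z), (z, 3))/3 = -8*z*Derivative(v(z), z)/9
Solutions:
 v(z) = C1 + Integral(C2*airyai(-2*3^(2/3)*z/3) + C3*airybi(-2*3^(2/3)*z/3), z)


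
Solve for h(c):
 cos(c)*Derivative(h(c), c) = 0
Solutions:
 h(c) = C1


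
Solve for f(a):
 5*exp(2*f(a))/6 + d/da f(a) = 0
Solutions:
 f(a) = log(-1/(C1 - 5*a))/2 + log(3)/2
 f(a) = log(-sqrt(1/(C1 + 5*a))) + log(3)/2


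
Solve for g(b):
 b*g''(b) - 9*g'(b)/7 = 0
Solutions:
 g(b) = C1 + C2*b^(16/7)


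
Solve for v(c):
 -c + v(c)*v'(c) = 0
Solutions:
 v(c) = -sqrt(C1 + c^2)
 v(c) = sqrt(C1 + c^2)


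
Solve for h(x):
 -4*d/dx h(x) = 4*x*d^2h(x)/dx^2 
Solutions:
 h(x) = C1 + C2*log(x)


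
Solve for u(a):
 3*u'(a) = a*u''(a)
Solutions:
 u(a) = C1 + C2*a^4


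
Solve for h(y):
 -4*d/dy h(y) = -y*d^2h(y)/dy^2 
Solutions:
 h(y) = C1 + C2*y^5


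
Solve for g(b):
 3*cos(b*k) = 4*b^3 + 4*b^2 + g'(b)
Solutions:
 g(b) = C1 - b^4 - 4*b^3/3 + 3*sin(b*k)/k


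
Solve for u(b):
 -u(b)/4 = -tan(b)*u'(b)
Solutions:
 u(b) = C1*sin(b)^(1/4)


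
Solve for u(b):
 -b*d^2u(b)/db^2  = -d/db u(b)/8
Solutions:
 u(b) = C1 + C2*b^(9/8)


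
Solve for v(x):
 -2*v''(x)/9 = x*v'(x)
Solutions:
 v(x) = C1 + C2*erf(3*x/2)


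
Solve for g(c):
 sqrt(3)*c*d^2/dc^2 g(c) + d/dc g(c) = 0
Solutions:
 g(c) = C1 + C2*c^(1 - sqrt(3)/3)


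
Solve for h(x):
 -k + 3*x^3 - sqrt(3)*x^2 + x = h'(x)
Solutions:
 h(x) = C1 - k*x + 3*x^4/4 - sqrt(3)*x^3/3 + x^2/2


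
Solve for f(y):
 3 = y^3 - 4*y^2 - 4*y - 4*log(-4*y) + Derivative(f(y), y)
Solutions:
 f(y) = C1 - y^4/4 + 4*y^3/3 + 2*y^2 + 4*y*log(-y) + y*(-1 + 8*log(2))


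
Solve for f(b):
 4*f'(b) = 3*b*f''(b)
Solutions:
 f(b) = C1 + C2*b^(7/3)


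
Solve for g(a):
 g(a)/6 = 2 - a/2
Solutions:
 g(a) = 12 - 3*a


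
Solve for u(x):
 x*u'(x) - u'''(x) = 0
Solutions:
 u(x) = C1 + Integral(C2*airyai(x) + C3*airybi(x), x)


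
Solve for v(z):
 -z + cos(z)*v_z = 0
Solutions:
 v(z) = C1 + Integral(z/cos(z), z)


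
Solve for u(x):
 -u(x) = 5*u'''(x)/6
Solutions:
 u(x) = C3*exp(-5^(2/3)*6^(1/3)*x/5) + (C1*sin(2^(1/3)*3^(5/6)*5^(2/3)*x/10) + C2*cos(2^(1/3)*3^(5/6)*5^(2/3)*x/10))*exp(5^(2/3)*6^(1/3)*x/10)


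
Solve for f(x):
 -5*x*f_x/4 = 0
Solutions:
 f(x) = C1


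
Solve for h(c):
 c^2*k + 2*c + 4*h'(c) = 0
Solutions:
 h(c) = C1 - c^3*k/12 - c^2/4


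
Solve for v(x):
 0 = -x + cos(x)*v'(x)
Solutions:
 v(x) = C1 + Integral(x/cos(x), x)


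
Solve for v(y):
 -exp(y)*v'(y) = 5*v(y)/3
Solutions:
 v(y) = C1*exp(5*exp(-y)/3)


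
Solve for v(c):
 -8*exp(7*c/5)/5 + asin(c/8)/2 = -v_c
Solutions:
 v(c) = C1 - c*asin(c/8)/2 - sqrt(64 - c^2)/2 + 8*exp(7*c/5)/7


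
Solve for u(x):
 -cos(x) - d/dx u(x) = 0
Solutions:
 u(x) = C1 - sin(x)


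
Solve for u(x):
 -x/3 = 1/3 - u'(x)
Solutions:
 u(x) = C1 + x^2/6 + x/3


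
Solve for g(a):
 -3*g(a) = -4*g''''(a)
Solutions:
 g(a) = C1*exp(-sqrt(2)*3^(1/4)*a/2) + C2*exp(sqrt(2)*3^(1/4)*a/2) + C3*sin(sqrt(2)*3^(1/4)*a/2) + C4*cos(sqrt(2)*3^(1/4)*a/2)


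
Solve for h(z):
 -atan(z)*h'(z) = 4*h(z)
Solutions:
 h(z) = C1*exp(-4*Integral(1/atan(z), z))


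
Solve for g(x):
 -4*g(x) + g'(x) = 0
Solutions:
 g(x) = C1*exp(4*x)


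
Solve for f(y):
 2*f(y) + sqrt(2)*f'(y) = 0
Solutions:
 f(y) = C1*exp(-sqrt(2)*y)


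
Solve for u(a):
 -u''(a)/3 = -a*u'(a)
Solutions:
 u(a) = C1 + C2*erfi(sqrt(6)*a/2)


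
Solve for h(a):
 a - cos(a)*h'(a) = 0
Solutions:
 h(a) = C1 + Integral(a/cos(a), a)


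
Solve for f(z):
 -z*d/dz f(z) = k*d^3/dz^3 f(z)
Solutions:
 f(z) = C1 + Integral(C2*airyai(z*(-1/k)^(1/3)) + C3*airybi(z*(-1/k)^(1/3)), z)


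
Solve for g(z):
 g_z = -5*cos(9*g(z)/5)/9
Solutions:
 5*z/9 - 5*log(sin(9*g(z)/5) - 1)/18 + 5*log(sin(9*g(z)/5) + 1)/18 = C1


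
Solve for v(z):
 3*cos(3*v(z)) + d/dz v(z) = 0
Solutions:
 v(z) = -asin((C1 + exp(18*z))/(C1 - exp(18*z)))/3 + pi/3
 v(z) = asin((C1 + exp(18*z))/(C1 - exp(18*z)))/3


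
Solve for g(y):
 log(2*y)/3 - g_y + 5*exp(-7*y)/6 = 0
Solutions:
 g(y) = C1 + y*log(y)/3 + y*(-1 + log(2))/3 - 5*exp(-7*y)/42


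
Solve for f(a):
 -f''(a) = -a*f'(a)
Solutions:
 f(a) = C1 + C2*erfi(sqrt(2)*a/2)


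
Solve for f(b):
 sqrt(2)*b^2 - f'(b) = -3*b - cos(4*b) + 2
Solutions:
 f(b) = C1 + sqrt(2)*b^3/3 + 3*b^2/2 - 2*b + sin(4*b)/4


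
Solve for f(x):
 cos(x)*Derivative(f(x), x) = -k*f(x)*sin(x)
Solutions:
 f(x) = C1*exp(k*log(cos(x)))


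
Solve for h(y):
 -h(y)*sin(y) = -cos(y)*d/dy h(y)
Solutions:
 h(y) = C1/cos(y)


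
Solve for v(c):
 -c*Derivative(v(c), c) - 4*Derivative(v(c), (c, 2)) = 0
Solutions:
 v(c) = C1 + C2*erf(sqrt(2)*c/4)


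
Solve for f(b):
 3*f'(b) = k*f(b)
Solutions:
 f(b) = C1*exp(b*k/3)


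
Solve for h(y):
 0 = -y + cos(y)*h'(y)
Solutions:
 h(y) = C1 + Integral(y/cos(y), y)


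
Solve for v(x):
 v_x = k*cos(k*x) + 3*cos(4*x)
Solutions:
 v(x) = C1 + 3*sin(4*x)/4 + sin(k*x)


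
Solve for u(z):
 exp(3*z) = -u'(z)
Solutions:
 u(z) = C1 - exp(3*z)/3


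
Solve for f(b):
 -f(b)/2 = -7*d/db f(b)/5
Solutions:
 f(b) = C1*exp(5*b/14)


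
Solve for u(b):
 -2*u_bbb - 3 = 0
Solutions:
 u(b) = C1 + C2*b + C3*b^2 - b^3/4


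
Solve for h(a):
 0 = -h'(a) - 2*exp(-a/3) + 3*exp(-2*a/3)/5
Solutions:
 h(a) = C1 + 6*exp(-a/3) - 9*exp(-2*a/3)/10


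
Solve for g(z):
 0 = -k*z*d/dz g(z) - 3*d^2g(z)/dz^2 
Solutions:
 g(z) = Piecewise((-sqrt(6)*sqrt(pi)*C1*erf(sqrt(6)*sqrt(k)*z/6)/(2*sqrt(k)) - C2, (k > 0) | (k < 0)), (-C1*z - C2, True))


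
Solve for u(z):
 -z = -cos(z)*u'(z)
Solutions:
 u(z) = C1 + Integral(z/cos(z), z)


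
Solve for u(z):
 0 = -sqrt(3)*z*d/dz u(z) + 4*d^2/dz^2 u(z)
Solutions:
 u(z) = C1 + C2*erfi(sqrt(2)*3^(1/4)*z/4)


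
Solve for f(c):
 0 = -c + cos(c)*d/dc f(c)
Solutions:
 f(c) = C1 + Integral(c/cos(c), c)


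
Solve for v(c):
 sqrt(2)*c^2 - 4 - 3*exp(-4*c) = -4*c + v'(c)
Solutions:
 v(c) = C1 + sqrt(2)*c^3/3 + 2*c^2 - 4*c + 3*exp(-4*c)/4


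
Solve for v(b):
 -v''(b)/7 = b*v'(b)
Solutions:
 v(b) = C1 + C2*erf(sqrt(14)*b/2)


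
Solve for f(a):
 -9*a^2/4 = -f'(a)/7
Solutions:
 f(a) = C1 + 21*a^3/4


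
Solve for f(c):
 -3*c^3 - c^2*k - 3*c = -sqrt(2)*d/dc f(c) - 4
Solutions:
 f(c) = C1 + 3*sqrt(2)*c^4/8 + sqrt(2)*c^3*k/6 + 3*sqrt(2)*c^2/4 - 2*sqrt(2)*c


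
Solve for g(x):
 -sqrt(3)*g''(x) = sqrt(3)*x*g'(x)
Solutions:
 g(x) = C1 + C2*erf(sqrt(2)*x/2)


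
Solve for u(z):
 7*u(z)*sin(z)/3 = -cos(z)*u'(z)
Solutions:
 u(z) = C1*cos(z)^(7/3)


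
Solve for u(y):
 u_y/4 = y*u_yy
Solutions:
 u(y) = C1 + C2*y^(5/4)


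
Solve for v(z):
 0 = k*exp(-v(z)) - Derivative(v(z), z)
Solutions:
 v(z) = log(C1 + k*z)


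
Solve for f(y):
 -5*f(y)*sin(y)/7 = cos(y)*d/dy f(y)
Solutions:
 f(y) = C1*cos(y)^(5/7)


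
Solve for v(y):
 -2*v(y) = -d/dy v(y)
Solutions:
 v(y) = C1*exp(2*y)


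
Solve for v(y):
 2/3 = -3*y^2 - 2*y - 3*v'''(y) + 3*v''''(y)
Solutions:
 v(y) = C1 + C2*y + C3*y^2 + C4*exp(y) - y^5/60 - y^4/9 - 13*y^3/27


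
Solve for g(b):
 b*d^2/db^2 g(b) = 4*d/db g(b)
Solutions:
 g(b) = C1 + C2*b^5


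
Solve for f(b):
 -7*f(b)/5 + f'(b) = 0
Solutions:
 f(b) = C1*exp(7*b/5)


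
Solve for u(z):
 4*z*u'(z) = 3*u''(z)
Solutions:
 u(z) = C1 + C2*erfi(sqrt(6)*z/3)


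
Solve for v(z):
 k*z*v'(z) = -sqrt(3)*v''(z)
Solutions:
 v(z) = Piecewise((-sqrt(2)*3^(1/4)*sqrt(pi)*C1*erf(sqrt(2)*3^(3/4)*sqrt(k)*z/6)/(2*sqrt(k)) - C2, (k > 0) | (k < 0)), (-C1*z - C2, True))
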